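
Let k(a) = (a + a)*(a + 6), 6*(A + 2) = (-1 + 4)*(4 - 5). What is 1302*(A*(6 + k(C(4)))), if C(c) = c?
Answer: -279930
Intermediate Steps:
A = -5/2 (A = -2 + ((-1 + 4)*(4 - 5))/6 = -2 + (3*(-1))/6 = -2 + (⅙)*(-3) = -2 - ½ = -5/2 ≈ -2.5000)
k(a) = 2*a*(6 + a) (k(a) = (2*a)*(6 + a) = 2*a*(6 + a))
1302*(A*(6 + k(C(4)))) = 1302*(-5*(6 + 2*4*(6 + 4))/2) = 1302*(-5*(6 + 2*4*10)/2) = 1302*(-5*(6 + 80)/2) = 1302*(-5/2*86) = 1302*(-215) = -279930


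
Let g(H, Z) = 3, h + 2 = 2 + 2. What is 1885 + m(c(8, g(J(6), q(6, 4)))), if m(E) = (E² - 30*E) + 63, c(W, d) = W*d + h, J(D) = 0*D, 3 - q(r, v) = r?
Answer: 1844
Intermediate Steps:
q(r, v) = 3 - r
h = 2 (h = -2 + (2 + 2) = -2 + 4 = 2)
J(D) = 0
c(W, d) = 2 + W*d (c(W, d) = W*d + 2 = 2 + W*d)
m(E) = 63 + E² - 30*E
1885 + m(c(8, g(J(6), q(6, 4)))) = 1885 + (63 + (2 + 8*3)² - 30*(2 + 8*3)) = 1885 + (63 + (2 + 24)² - 30*(2 + 24)) = 1885 + (63 + 26² - 30*26) = 1885 + (63 + 676 - 780) = 1885 - 41 = 1844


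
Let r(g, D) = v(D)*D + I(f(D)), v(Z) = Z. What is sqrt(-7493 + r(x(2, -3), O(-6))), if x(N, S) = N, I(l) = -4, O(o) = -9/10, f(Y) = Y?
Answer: 3*I*sqrt(83291)/10 ≈ 86.581*I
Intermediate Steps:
O(o) = -9/10 (O(o) = -9*1/10 = -9/10)
r(g, D) = -4 + D**2 (r(g, D) = D*D - 4 = D**2 - 4 = -4 + D**2)
sqrt(-7493 + r(x(2, -3), O(-6))) = sqrt(-7493 + (-4 + (-9/10)**2)) = sqrt(-7493 + (-4 + 81/100)) = sqrt(-7493 - 319/100) = sqrt(-749619/100) = 3*I*sqrt(83291)/10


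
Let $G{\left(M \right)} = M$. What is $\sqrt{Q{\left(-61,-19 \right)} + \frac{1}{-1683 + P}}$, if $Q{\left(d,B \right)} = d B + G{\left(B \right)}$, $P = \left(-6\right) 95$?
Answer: $\frac{\sqrt{5786648007}}{2253} \approx 33.764$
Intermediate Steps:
$P = -570$
$Q{\left(d,B \right)} = B + B d$ ($Q{\left(d,B \right)} = d B + B = B d + B = B + B d$)
$\sqrt{Q{\left(-61,-19 \right)} + \frac{1}{-1683 + P}} = \sqrt{- 19 \left(1 - 61\right) + \frac{1}{-1683 - 570}} = \sqrt{\left(-19\right) \left(-60\right) + \frac{1}{-2253}} = \sqrt{1140 - \frac{1}{2253}} = \sqrt{\frac{2568419}{2253}} = \frac{\sqrt{5786648007}}{2253}$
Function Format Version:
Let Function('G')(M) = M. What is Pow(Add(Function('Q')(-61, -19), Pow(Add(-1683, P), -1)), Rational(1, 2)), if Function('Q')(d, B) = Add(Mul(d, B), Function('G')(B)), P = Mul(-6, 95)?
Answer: Mul(Rational(1, 2253), Pow(5786648007, Rational(1, 2))) ≈ 33.764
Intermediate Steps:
P = -570
Function('Q')(d, B) = Add(B, Mul(B, d)) (Function('Q')(d, B) = Add(Mul(d, B), B) = Add(Mul(B, d), B) = Add(B, Mul(B, d)))
Pow(Add(Function('Q')(-61, -19), Pow(Add(-1683, P), -1)), Rational(1, 2)) = Pow(Add(Mul(-19, Add(1, -61)), Pow(Add(-1683, -570), -1)), Rational(1, 2)) = Pow(Add(Mul(-19, -60), Pow(-2253, -1)), Rational(1, 2)) = Pow(Add(1140, Rational(-1, 2253)), Rational(1, 2)) = Pow(Rational(2568419, 2253), Rational(1, 2)) = Mul(Rational(1, 2253), Pow(5786648007, Rational(1, 2)))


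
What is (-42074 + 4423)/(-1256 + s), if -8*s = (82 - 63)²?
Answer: 301208/10409 ≈ 28.937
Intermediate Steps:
s = -361/8 (s = -(82 - 63)²/8 = -⅛*19² = -⅛*361 = -361/8 ≈ -45.125)
(-42074 + 4423)/(-1256 + s) = (-42074 + 4423)/(-1256 - 361/8) = -37651/(-10409/8) = -37651*(-8/10409) = 301208/10409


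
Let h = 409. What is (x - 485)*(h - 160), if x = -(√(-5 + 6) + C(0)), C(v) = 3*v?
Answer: -121014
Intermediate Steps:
x = -1 (x = -(√(-5 + 6) + 3*0) = -(√1 + 0) = -(1 + 0) = -1*1 = -1)
(x - 485)*(h - 160) = (-1 - 485)*(409 - 160) = -486*249 = -121014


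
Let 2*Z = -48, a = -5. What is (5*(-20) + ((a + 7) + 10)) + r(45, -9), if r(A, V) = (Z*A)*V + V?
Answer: 9623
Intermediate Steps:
Z = -24 (Z = (½)*(-48) = -24)
r(A, V) = V - 24*A*V (r(A, V) = (-24*A)*V + V = -24*A*V + V = V - 24*A*V)
(5*(-20) + ((a + 7) + 10)) + r(45, -9) = (5*(-20) + ((-5 + 7) + 10)) - 9*(1 - 24*45) = (-100 + (2 + 10)) - 9*(1 - 1080) = (-100 + 12) - 9*(-1079) = -88 + 9711 = 9623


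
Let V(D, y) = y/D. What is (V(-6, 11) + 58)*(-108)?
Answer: -6066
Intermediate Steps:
(V(-6, 11) + 58)*(-108) = (11/(-6) + 58)*(-108) = (11*(-1/6) + 58)*(-108) = (-11/6 + 58)*(-108) = (337/6)*(-108) = -6066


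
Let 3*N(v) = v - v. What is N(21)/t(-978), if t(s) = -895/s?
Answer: 0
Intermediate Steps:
N(v) = 0 (N(v) = (v - v)/3 = (⅓)*0 = 0)
N(21)/t(-978) = 0/((-895/(-978))) = 0/((-895*(-1/978))) = 0/(895/978) = 0*(978/895) = 0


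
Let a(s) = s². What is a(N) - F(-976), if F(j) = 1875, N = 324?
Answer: 103101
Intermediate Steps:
a(N) - F(-976) = 324² - 1*1875 = 104976 - 1875 = 103101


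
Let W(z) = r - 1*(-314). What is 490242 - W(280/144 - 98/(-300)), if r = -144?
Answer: 490072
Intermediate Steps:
W(z) = 170 (W(z) = -144 - 1*(-314) = -144 + 314 = 170)
490242 - W(280/144 - 98/(-300)) = 490242 - 1*170 = 490242 - 170 = 490072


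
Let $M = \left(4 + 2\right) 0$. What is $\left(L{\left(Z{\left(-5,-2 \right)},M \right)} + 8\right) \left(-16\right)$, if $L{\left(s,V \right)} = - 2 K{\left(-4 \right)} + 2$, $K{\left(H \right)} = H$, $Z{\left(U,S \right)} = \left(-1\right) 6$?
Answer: $-288$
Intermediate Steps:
$Z{\left(U,S \right)} = -6$
$M = 0$ ($M = 6 \cdot 0 = 0$)
$L{\left(s,V \right)} = 10$ ($L{\left(s,V \right)} = \left(-2\right) \left(-4\right) + 2 = 8 + 2 = 10$)
$\left(L{\left(Z{\left(-5,-2 \right)},M \right)} + 8\right) \left(-16\right) = \left(10 + 8\right) \left(-16\right) = 18 \left(-16\right) = -288$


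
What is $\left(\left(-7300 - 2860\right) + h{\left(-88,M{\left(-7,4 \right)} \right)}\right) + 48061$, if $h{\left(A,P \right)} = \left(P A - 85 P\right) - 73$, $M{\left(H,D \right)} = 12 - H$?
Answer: $34541$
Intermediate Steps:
$h{\left(A,P \right)} = -73 - 85 P + A P$ ($h{\left(A,P \right)} = \left(A P - 85 P\right) - 73 = \left(- 85 P + A P\right) - 73 = -73 - 85 P + A P$)
$\left(\left(-7300 - 2860\right) + h{\left(-88,M{\left(-7,4 \right)} \right)}\right) + 48061 = \left(\left(-7300 - 2860\right) - \left(73 + 173 \left(12 - -7\right)\right)\right) + 48061 = \left(-10160 - \left(73 + 173 \left(12 + 7\right)\right)\right) + 48061 = \left(-10160 - 3360\right) + 48061 = -13520 + 48061 = 34541$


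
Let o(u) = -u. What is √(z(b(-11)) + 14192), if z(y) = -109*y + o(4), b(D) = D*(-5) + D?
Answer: 4*√587 ≈ 96.912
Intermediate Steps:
b(D) = -4*D (b(D) = -5*D + D = -4*D)
z(y) = -4 - 109*y (z(y) = -109*y - 1*4 = -109*y - 4 = -4 - 109*y)
√(z(b(-11)) + 14192) = √((-4 - (-436)*(-11)) + 14192) = √((-4 - 109*44) + 14192) = √((-4 - 4796) + 14192) = √(-4800 + 14192) = √9392 = 4*√587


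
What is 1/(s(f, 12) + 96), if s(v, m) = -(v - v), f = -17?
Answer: 1/96 ≈ 0.010417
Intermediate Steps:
s(v, m) = 0 (s(v, m) = -1*0 = 0)
1/(s(f, 12) + 96) = 1/(0 + 96) = 1/96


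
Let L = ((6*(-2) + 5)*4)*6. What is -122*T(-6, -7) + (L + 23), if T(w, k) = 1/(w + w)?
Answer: -809/6 ≈ -134.83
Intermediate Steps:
T(w, k) = 1/(2*w)
L = -168 (L = ((-12 + 5)*4)*6 = -7*4*6 = -28*6 = -168)
-122*T(-6, -7) + (L + 23) = -61/(-6) + (-168 + 23) = -61*(-1)/6 - 145 = -122*(-1/12) - 145 = 61/6 - 145 = -809/6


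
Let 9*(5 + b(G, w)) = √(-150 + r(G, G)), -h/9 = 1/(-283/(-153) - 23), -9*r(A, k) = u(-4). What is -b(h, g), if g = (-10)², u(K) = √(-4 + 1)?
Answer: 5 - √(-1350 - I*√3)/27 ≈ 4.9991 + 1.3608*I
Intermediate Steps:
u(K) = I*√3 (u(K) = √(-3) = I*√3)
r(A, k) = -I*√3/9
g = 100
h = 1377/3236 (h = -9/(-283/(-153) - 23) = -9/(-283*(-1/153) - 23) = -9/(283/153 - 23) = -9/(-3236/153) = -9*(-153/3236) = 1377/3236 ≈ 0.42553)
b(G, w) = -5 + √(-150 - I*√3/9)/9
-b(h, g) = -(-5 + √(-1350 - I*√3)/27) = 5 - √(-1350 - I*√3)/27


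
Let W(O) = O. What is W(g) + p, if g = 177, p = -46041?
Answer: -45864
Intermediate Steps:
W(g) + p = 177 - 46041 = -45864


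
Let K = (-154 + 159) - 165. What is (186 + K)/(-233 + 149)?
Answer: -13/42 ≈ -0.30952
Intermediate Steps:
K = -160 (K = 5 - 165 = -160)
(186 + K)/(-233 + 149) = (186 - 160)/(-233 + 149) = 26/(-84) = 26*(-1/84) = -13/42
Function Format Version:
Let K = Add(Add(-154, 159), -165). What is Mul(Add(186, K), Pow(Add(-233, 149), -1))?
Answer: Rational(-13, 42) ≈ -0.30952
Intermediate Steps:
K = -160 (K = Add(5, -165) = -160)
Mul(Add(186, K), Pow(Add(-233, 149), -1)) = Mul(Add(186, -160), Pow(Add(-233, 149), -1)) = Mul(26, Pow(-84, -1)) = Mul(26, Rational(-1, 84)) = Rational(-13, 42)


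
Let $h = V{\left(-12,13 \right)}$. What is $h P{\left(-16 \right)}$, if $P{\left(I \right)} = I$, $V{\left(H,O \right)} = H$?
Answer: $192$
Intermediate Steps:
$h = -12$
$h P{\left(-16 \right)} = \left(-12\right) \left(-16\right) = 192$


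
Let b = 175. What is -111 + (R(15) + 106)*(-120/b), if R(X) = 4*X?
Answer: -7869/35 ≈ -224.83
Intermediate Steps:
-111 + (R(15) + 106)*(-120/b) = -111 + (4*15 + 106)*(-120/175) = -111 + (60 + 106)*(-120*1/175) = -111 + 166*(-24/35) = -111 - 3984/35 = -7869/35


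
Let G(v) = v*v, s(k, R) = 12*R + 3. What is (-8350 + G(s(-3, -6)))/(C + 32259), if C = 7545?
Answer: -3589/39804 ≈ -0.090167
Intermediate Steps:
s(k, R) = 3 + 12*R
G(v) = v²
(-8350 + G(s(-3, -6)))/(C + 32259) = (-8350 + (3 + 12*(-6))²)/(7545 + 32259) = (-8350 + (3 - 72)²)/39804 = (-8350 + (-69)²)*(1/39804) = (-8350 + 4761)*(1/39804) = -3589*1/39804 = -3589/39804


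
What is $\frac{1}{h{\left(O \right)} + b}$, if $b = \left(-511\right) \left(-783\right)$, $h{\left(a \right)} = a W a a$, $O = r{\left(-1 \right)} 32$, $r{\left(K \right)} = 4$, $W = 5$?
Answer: $\frac{1}{10885873} \approx 9.1862 \cdot 10^{-8}$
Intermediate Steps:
$O = 128$ ($O = 4 \cdot 32 = 128$)
$h{\left(a \right)} = 5 a^{3}$ ($h{\left(a \right)} = a 5 a a = 5 a a a = 5 a^{2} a = 5 a^{3}$)
$b = 400113$
$\frac{1}{h{\left(O \right)} + b} = \frac{1}{5 \cdot 128^{3} + 400113} = \frac{1}{5 \cdot 2097152 + 400113} = \frac{1}{10485760 + 400113} = \frac{1}{10885873}$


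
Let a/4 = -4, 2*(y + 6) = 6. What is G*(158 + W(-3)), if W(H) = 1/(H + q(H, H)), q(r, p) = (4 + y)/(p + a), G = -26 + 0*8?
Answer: -118885/29 ≈ -4099.5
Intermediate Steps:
y = -3 (y = -6 + (½)*6 = -6 + 3 = -3)
G = -26 (G = -26 + 0 = -26)
a = -16 (a = 4*(-4) = -16)
q(r, p) = 1/(-16 + p) (q(r, p) = (4 - 3)/(p - 16) = 1/(-16 + p))
W(H) = 1/(H + 1/(-16 + H))
G*(158 + W(-3)) = -26*(158 + (-16 - 3)/(1 - 3*(-16 - 3))) = -26*(158 - 19/(1 - 3*(-19))) = -26*(158 - 19/(1 + 57)) = -26*(158 - 19/58) = -26*9145/58 = -118885/29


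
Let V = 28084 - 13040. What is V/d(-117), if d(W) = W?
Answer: -15044/117 ≈ -128.58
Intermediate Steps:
V = 15044
V/d(-117) = 15044/(-117) = 15044*(-1/117) = -15044/117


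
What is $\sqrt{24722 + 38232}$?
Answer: $\sqrt{62954} \approx 250.91$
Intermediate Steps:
$\sqrt{24722 + 38232} = \sqrt{62954}$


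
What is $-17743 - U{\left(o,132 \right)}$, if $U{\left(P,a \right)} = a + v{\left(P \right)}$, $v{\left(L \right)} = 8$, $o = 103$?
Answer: $-17883$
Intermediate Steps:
$U{\left(P,a \right)} = 8 + a$ ($U{\left(P,a \right)} = a + 8 = 8 + a$)
$-17743 - U{\left(o,132 \right)} = -17743 - \left(8 + 132\right) = -17743 - 140 = -17883$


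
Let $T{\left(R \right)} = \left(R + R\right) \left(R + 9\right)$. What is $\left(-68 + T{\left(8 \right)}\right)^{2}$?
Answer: $41616$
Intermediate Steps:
$T{\left(R \right)} = 2 R \left(9 + R\right)$
$\left(-68 + T{\left(8 \right)}\right)^{2} = \left(-68 + 2 \cdot 8 \left(9 + 8\right)\right)^{2} = \left(-68 + 2 \cdot 8 \cdot 17\right)^{2} = \left(-68 + 272\right)^{2} = 204^{2} = 41616$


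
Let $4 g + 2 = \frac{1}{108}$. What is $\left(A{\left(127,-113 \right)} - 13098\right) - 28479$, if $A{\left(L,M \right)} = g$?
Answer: $- \frac{17961479}{432} \approx -41578.0$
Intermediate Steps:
$g = - \frac{215}{432}$ ($g = - \frac{1}{2} + \frac{1}{4 \cdot 108} = - \frac{1}{2} + \frac{1}{4} \cdot \frac{1}{108} = - \frac{1}{2} + \frac{1}{432} = - \frac{215}{432} \approx -0.49768$)
$A{\left(L,M \right)} = - \frac{215}{432}$
$\left(A{\left(127,-113 \right)} - 13098\right) - 28479 = \left(- \frac{215}{432} - 13098\right) - 28479 = - \frac{5658551}{432} - 28479 = - \frac{17961479}{432}$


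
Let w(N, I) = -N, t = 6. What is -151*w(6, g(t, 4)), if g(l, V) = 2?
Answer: 906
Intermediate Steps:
-151*w(6, g(t, 4)) = -(-151)*6 = -151*(-6) = 906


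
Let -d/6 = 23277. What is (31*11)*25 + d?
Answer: -131137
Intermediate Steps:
d = -139662 (d = -6*23277 = -139662)
(31*11)*25 + d = (31*11)*25 - 139662 = 341*25 - 139662 = 8525 - 139662 = -131137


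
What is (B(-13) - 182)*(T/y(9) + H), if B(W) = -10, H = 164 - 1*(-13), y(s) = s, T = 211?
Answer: -115456/3 ≈ -38485.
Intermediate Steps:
H = 177 (H = 164 + 13 = 177)
(B(-13) - 182)*(T/y(9) + H) = (-10 - 182)*(211/9 + 177) = -192*(211*(⅑) + 177) = -192*(211/9 + 177) = -192*1804/9 = -115456/3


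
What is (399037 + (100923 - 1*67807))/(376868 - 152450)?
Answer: 144051/74806 ≈ 1.9257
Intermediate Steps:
(399037 + (100923 - 1*67807))/(376868 - 152450) = (399037 + (100923 - 67807))/224418 = (399037 + 33116)*(1/224418) = 432153*(1/224418) = 144051/74806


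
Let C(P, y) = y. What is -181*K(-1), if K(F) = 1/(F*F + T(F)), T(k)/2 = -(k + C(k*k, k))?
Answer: -181/5 ≈ -36.200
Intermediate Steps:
T(k) = -4*k (T(k) = 2*(-(k + k)) = 2*(-2*k) = -4*k)
K(F) = 1/(F² - 4*F) (K(F) = 1/(F*F - 4*F) = 1/(F² - 4*F))
-181*K(-1) = -181/((-1)*(-4 - 1)) = -(-181)/(-5) = -(-181)*(-1)/5 = -181*⅕ = -181/5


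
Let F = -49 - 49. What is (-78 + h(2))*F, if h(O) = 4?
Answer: 7252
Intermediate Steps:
F = -98
(-78 + h(2))*F = (-78 + 4)*(-98) = -74*(-98) = 7252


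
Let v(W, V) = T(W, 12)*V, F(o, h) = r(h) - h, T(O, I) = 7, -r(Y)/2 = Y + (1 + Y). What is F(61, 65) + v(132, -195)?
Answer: -1692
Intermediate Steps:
r(Y) = -2 - 4*Y (r(Y) = -2*(Y + (1 + Y)) = -2*(1 + 2*Y) = -2 - 4*Y)
F(o, h) = -2 - 5*h (F(o, h) = (-2 - 4*h) - h = -2 - 5*h)
v(W, V) = 7*V
F(61, 65) + v(132, -195) = (-2 - 5*65) + 7*(-195) = (-2 - 325) - 1365 = -327 - 1365 = -1692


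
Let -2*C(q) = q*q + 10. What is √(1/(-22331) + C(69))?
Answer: I*√4758343208386/44662 ≈ 48.842*I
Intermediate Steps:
C(q) = -5 - q²/2 (C(q) = -(q*q + 10)/2 = -(q² + 10)/2 = -(10 + q²)/2 = -5 - q²/2)
√(1/(-22331) + C(69)) = √(1/(-22331) + (-5 - ½*69²)) = √(-1/22331 + (-5 - ½*4761)) = √(-1/22331 + (-5 - 4761/2)) = √(-1/22331 - 4771/2) = √(-106541203/44662) = I*√4758343208386/44662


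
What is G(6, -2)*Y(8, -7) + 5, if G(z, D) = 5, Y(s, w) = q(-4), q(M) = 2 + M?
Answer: -5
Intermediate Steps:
Y(s, w) = -2 (Y(s, w) = 2 - 4 = -2)
G(6, -2)*Y(8, -7) + 5 = 5*(-2) + 5 = -10 + 5 = -5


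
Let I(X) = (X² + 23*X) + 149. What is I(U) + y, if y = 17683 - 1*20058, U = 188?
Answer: 37442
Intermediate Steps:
I(X) = 149 + X² + 23*X
y = -2375 (y = 17683 - 20058 = -2375)
I(U) + y = (149 + 188² + 23*188) - 2375 = (149 + 35344 + 4324) - 2375 = 39817 - 2375 = 37442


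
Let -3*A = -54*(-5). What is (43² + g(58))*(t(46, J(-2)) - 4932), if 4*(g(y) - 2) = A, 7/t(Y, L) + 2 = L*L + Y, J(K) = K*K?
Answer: -360717947/40 ≈ -9.0180e+6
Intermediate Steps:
J(K) = K²
t(Y, L) = 7/(-2 + Y + L²) (t(Y, L) = 7/(-2 + (L*L + Y)) = 7/(-2 + (L² + Y)) = 7/(-2 + (Y + L²)) = 7/(-2 + Y + L²))
A = -90 (A = -(-3)*6*(-5) = -(-3)*(-30) = -⅓*270 = -90)
g(y) = -41/2 (g(y) = 2 + (¼)*(-90) = 2 - 45/2 = -41/2)
(43² + g(58))*(t(46, J(-2)) - 4932) = (43² - 41/2)*(7/(-2 + 46 + ((-2)²)²) - 4932) = (1849 - 41/2)*(7/(-2 + 46 + 4²) - 4932) = 3657*(7/(-2 + 46 + 16) - 4932)/2 = 3657*(7/60 - 4932)/2 = (3657/2)*(-295913/60) = -360717947/40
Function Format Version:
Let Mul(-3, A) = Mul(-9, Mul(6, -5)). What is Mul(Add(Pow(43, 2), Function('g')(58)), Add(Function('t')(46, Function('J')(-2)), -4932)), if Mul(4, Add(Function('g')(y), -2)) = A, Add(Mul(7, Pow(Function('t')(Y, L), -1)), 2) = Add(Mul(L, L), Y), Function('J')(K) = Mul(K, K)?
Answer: Rational(-360717947, 40) ≈ -9.0180e+6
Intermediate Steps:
Function('J')(K) = Pow(K, 2)
Function('t')(Y, L) = Mul(7, Pow(Add(-2, Y, Pow(L, 2)), -1)) (Function('t')(Y, L) = Mul(7, Pow(Add(-2, Add(Mul(L, L), Y)), -1)) = Mul(7, Pow(Add(-2, Add(Pow(L, 2), Y)), -1)) = Mul(7, Pow(Add(-2, Add(Y, Pow(L, 2))), -1)) = Mul(7, Pow(Add(-2, Y, Pow(L, 2)), -1)))
A = -90 (A = Mul(Rational(-1, 3), Mul(-9, Mul(6, -5))) = Mul(Rational(-1, 3), Mul(-9, -30)) = Mul(Rational(-1, 3), 270) = -90)
Function('g')(y) = Rational(-41, 2) (Function('g')(y) = Add(2, Mul(Rational(1, 4), -90)) = Add(2, Rational(-45, 2)) = Rational(-41, 2))
Mul(Add(Pow(43, 2), Function('g')(58)), Add(Function('t')(46, Function('J')(-2)), -4932)) = Mul(Add(Pow(43, 2), Rational(-41, 2)), Add(Mul(7, Pow(Add(-2, 46, Pow(Pow(-2, 2), 2)), -1)), -4932)) = Mul(Add(1849, Rational(-41, 2)), Add(Mul(7, Pow(Add(-2, 46, Pow(4, 2)), -1)), -4932)) = Mul(Rational(3657, 2), Add(Mul(7, Pow(Add(-2, 46, 16), -1)), -4932)) = Mul(Rational(3657, 2), Add(Mul(7, Pow(60, -1)), -4932)) = Mul(Rational(3657, 2), Add(Mul(7, Rational(1, 60)), -4932)) = Mul(Rational(3657, 2), Add(Rational(7, 60), -4932)) = Mul(Rational(3657, 2), Rational(-295913, 60)) = Rational(-360717947, 40)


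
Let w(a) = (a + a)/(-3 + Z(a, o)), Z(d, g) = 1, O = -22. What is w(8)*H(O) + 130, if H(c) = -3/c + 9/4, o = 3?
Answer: 1220/11 ≈ 110.91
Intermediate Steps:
w(a) = -a (w(a) = (a + a)/(-3 + 1) = (2*a)/(-2) = (2*a)*(-½) = -a)
H(c) = 9/4 - 3/c (H(c) = -3/c + 9*(¼) = -3/c + 9/4 = 9/4 - 3/c)
w(8)*H(O) + 130 = (-1*8)*(9/4 - 3/(-22)) + 130 = -8*(9/4 - 3*(-1/22)) + 130 = -8*(9/4 + 3/22) + 130 = -8*105/44 + 130 = -210/11 + 130 = 1220/11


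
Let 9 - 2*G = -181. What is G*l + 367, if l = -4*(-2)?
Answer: 1127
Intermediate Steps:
G = 95 (G = 9/2 - ½*(-181) = 9/2 + 181/2 = 95)
l = 8
G*l + 367 = 95*8 + 367 = 760 + 367 = 1127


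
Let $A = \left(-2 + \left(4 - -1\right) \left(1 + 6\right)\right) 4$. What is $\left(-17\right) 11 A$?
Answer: $-24684$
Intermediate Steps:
$A = 132$ ($A = \left(-2 + \left(4 + \left(-3 + 4\right)\right) 7\right) 4 = \left(-2 + \left(4 + 1\right) 7\right) 4 = \left(-2 + 5 \cdot 7\right) 4 = \left(-2 + 35\right) 4 = 33 \cdot 4 = 132$)
$\left(-17\right) 11 A = \left(-17\right) 11 \cdot 132 = \left(-187\right) 132 = -24684$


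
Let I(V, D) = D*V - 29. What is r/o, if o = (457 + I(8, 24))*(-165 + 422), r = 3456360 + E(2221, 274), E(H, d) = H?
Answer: 3458581/159340 ≈ 21.706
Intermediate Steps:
I(V, D) = -29 + D*V
r = 3458581 (r = 3456360 + 2221 = 3458581)
o = 159340 (o = (457 + (-29 + 24*8))*(-165 + 422) = (457 + (-29 + 192))*257 = (457 + 163)*257 = 620*257 = 159340)
r/o = 3458581/159340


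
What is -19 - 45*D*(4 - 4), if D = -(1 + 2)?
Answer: -19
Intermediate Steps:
D = -3 (D = -1*3 = -3)
-19 - 45*D*(4 - 4) = -19 - (-135)*(4 - 4) = -19 - (-135)*0 = -19 - 45*0 = -19 + 0 = -19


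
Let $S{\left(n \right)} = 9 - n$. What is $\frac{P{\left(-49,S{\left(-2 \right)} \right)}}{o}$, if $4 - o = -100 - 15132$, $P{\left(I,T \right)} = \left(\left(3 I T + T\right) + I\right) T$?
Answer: $- \frac{18205}{15236} \approx -1.1949$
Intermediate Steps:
$P{\left(I,T \right)} = T \left(I + T + 3 I T\right)$ ($P{\left(I,T \right)} = \left(\left(3 I T + T\right) + I\right) T = \left(\left(T + 3 I T\right) + I\right) T = \left(I + T + 3 I T\right) T = T \left(I + T + 3 I T\right)$)
$o = 15236$ ($o = 4 - \left(-100 - 15132\right) = 4 - -15232 = 4 + 15232 = 15236$)
$\frac{P{\left(-49,S{\left(-2 \right)} \right)}}{o} = \frac{\left(9 - -2\right) \left(-49 + \left(9 - -2\right) + 3 \left(-49\right) \left(9 - -2\right)\right)}{15236} = \left(9 + 2\right) \left(-49 + \left(9 + 2\right) + 3 \left(-49\right) \left(9 + 2\right)\right) \frac{1}{15236} = 11 \left(-49 + 11 + 3 \left(-49\right) 11\right) \frac{1}{15236} = 11 \left(-49 + 11 - 1617\right) \frac{1}{15236} = 11 \left(-1655\right) \frac{1}{15236} = \left(-18205\right) \frac{1}{15236} = - \frac{18205}{15236}$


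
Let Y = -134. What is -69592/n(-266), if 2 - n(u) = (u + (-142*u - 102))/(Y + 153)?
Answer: 661124/18683 ≈ 35.386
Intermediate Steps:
n(u) = 140/19 + 141*u/19 (n(u) = 2 - (u + (-142*u - 102))/(-134 + 153) = 2 - (u + (-102 - 142*u))/19 = 2 - (-102 - 141*u)/19 = 2 - (-102/19 - 141*u/19) = 2 + (102/19 + 141*u/19) = 140/19 + 141*u/19)
-69592/n(-266) = -69592/(140/19 + (141/19)*(-266)) = -69592/(140/19 - 1974) = -69592/(-37366/19) = -69592*(-19/37366) = 661124/18683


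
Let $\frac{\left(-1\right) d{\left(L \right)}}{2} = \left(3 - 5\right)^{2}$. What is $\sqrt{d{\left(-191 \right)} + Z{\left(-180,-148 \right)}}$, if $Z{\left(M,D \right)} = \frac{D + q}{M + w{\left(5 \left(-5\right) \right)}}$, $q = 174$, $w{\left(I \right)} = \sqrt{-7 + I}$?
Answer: $\frac{\sqrt{2} \sqrt{\frac{733 - 16 i \sqrt{2}}{-45 + i \sqrt{2}}}}{2} \approx 0.00079454 - 2.8538 i$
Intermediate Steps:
$Z{\left(M,D \right)} = \frac{174 + D}{M + 4 i \sqrt{2}}$ ($Z{\left(M,D \right)} = \frac{D + 174}{M + \sqrt{-7 + 5 \left(-5\right)}} = \frac{174 + D}{M + \sqrt{-7 - 25}} = \frac{174 + D}{M + \sqrt{-32}} = \frac{174 + D}{M + 4 i \sqrt{2}}$)
$d{\left(L \right)} = -8$ ($d{\left(L \right)} = - 2 \left(3 - 5\right)^{2} = - 2 \left(-2\right)^{2} = \left(-2\right) 4 = -8$)
$\sqrt{d{\left(-191 \right)} + Z{\left(-180,-148 \right)}} = \sqrt{-8 + \frac{174 - 148}{-180 + 4 i \sqrt{2}}} = \sqrt{-8 + \frac{1}{-180 + 4 i \sqrt{2}} \cdot 26} = \sqrt{-8 + \frac{26}{-180 + 4 i \sqrt{2}}}$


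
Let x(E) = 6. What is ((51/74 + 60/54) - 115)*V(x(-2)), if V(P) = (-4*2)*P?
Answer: 603128/111 ≈ 5433.6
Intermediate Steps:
V(P) = -8*P
((51/74 + 60/54) - 115)*V(x(-2)) = ((51/74 + 60/54) - 115)*(-8*6) = ((51*(1/74) + 60*(1/54)) - 115)*(-48) = ((51/74 + 10/9) - 115)*(-48) = (1199/666 - 115)*(-48) = -75391/666*(-48) = 603128/111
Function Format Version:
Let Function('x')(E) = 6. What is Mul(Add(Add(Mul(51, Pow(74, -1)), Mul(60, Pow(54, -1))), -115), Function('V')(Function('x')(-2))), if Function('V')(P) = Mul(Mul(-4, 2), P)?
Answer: Rational(603128, 111) ≈ 5433.6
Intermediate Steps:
Function('V')(P) = Mul(-8, P)
Mul(Add(Add(Mul(51, Pow(74, -1)), Mul(60, Pow(54, -1))), -115), Function('V')(Function('x')(-2))) = Mul(Add(Add(Mul(51, Pow(74, -1)), Mul(60, Pow(54, -1))), -115), Mul(-8, 6)) = Mul(Add(Add(Mul(51, Rational(1, 74)), Mul(60, Rational(1, 54))), -115), -48) = Mul(Add(Add(Rational(51, 74), Rational(10, 9)), -115), -48) = Mul(Add(Rational(1199, 666), -115), -48) = Mul(Rational(-75391, 666), -48) = Rational(603128, 111)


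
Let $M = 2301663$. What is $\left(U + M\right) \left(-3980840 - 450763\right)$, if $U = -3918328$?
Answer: $7164417463995$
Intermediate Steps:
$\left(U + M\right) \left(-3980840 - 450763\right) = \left(-3918328 + 2301663\right) \left(-3980840 - 450763\right) = \left(-1616665\right) \left(-4431603\right) = 7164417463995$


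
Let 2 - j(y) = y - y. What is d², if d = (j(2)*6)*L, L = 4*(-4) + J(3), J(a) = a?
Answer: 24336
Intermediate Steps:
j(y) = 2 (j(y) = 2 - (y - y) = 2 - 1*0 = 2 + 0 = 2)
L = -13 (L = 4*(-4) + 3 = -16 + 3 = -13)
d = -156 (d = (2*6)*(-13) = 12*(-13) = -156)
d² = (-156)² = 24336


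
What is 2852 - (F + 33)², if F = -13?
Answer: 2452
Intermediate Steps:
2852 - (F + 33)² = 2852 - (-13 + 33)² = 2852 - 1*20² = 2852 - 1*400 = 2852 - 400 = 2452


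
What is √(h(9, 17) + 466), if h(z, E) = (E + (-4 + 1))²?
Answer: √662 ≈ 25.729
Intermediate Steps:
h(z, E) = (-3 + E)² (h(z, E) = (E - 3)² = (-3 + E)²)
√(h(9, 17) + 466) = √((-3 + 17)² + 466) = √(14² + 466) = √(196 + 466) = √662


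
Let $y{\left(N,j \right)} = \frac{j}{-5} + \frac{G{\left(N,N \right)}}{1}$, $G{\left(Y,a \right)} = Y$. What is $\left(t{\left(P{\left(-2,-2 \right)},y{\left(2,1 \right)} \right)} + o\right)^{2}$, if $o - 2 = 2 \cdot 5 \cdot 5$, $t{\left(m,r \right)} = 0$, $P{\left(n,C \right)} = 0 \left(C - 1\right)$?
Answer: $2704$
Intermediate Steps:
$P{\left(n,C \right)} = 0$ ($P{\left(n,C \right)} = 0 \left(-1 + C\right) = 0$)
$y{\left(N,j \right)} = N - \frac{j}{5}$ ($y{\left(N,j \right)} = \frac{j}{-5} + \frac{N}{1} = j \left(- \frac{1}{5}\right) + N 1 = - \frac{j}{5} + N = N - \frac{j}{5}$)
$o = 52$ ($o = 2 + 2 \cdot 5 \cdot 5 = 2 + 2 \cdot 25 = 2 + 50 = 52$)
$\left(t{\left(P{\left(-2,-2 \right)},y{\left(2,1 \right)} \right)} + o\right)^{2} = \left(0 + 52\right)^{2} = 52^{2} = 2704$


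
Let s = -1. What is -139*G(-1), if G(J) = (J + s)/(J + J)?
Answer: -139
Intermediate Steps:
G(J) = (-1 + J)/(2*J) (G(J) = (J - 1)/(J + J) = (-1 + J)/((2*J)) = (-1 + J)*(1/(2*J)) = (-1 + J)/(2*J))
-139*G(-1) = -139*(-1 - 1)/(2*(-1)) = -139*(-1)*(-2)/2 = -139*1 = -139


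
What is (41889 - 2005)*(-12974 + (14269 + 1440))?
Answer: 109082740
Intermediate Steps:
(41889 - 2005)*(-12974 + (14269 + 1440)) = 39884*(-12974 + 15709) = 39884*2735 = 109082740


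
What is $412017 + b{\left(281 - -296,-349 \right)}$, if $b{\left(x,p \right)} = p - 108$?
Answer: $411560$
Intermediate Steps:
$b{\left(x,p \right)} = -108 + p$
$412017 + b{\left(281 - -296,-349 \right)} = 412017 - 457 = 411560$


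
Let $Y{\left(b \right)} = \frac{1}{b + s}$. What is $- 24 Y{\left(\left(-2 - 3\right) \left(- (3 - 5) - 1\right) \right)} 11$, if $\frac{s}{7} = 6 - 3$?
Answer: $- \frac{33}{2} \approx -16.5$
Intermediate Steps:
$s = 21$ ($s = 7 \left(6 - 3\right) = 7 \cdot 3 = 21$)
$Y{\left(b \right)} = \frac{1}{21 + b}$ ($Y{\left(b \right)} = \frac{1}{b + 21} = \frac{1}{21 + b}$)
$- 24 Y{\left(\left(-2 - 3\right) \left(- (3 - 5) - 1\right) \right)} 11 = - \frac{24}{21 + \left(-2 - 3\right) \left(- (3 - 5) - 1\right)} 11 = - \frac{24}{21 - 5 \left(\left(-1\right) \left(-2\right) - 1\right)} 11 = - \frac{24}{21 - 5 \left(2 - 1\right)} 11 = - \frac{24}{21 - 5} \cdot 11 = - \frac{24}{16} \cdot 11 = \left(-24\right) \frac{1}{16} \cdot 11 = \left(- \frac{3}{2}\right) 11 = - \frac{33}{2}$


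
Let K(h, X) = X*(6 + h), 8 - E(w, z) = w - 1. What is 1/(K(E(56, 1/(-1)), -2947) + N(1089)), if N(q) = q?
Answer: 1/121916 ≈ 8.2024e-6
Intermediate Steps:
E(w, z) = 9 - w (E(w, z) = 8 - (w - 1) = 8 - (-1 + w) = 8 + (1 - w) = 9 - w)
1/(K(E(56, 1/(-1)), -2947) + N(1089)) = 1/(-2947*(6 + (9 - 1*56)) + 1089) = 1/(-2947*(6 + (9 - 56)) + 1089) = 1/(-2947*(6 - 47) + 1089) = 1/(-2947*(-41) + 1089) = 1/(120827 + 1089) = 1/121916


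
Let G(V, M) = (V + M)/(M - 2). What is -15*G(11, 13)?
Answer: -360/11 ≈ -32.727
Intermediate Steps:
G(V, M) = (M + V)/(-2 + M)
-15*G(11, 13) = -15*(13 + 11)/(-2 + 13) = -15*24/11 = -360/11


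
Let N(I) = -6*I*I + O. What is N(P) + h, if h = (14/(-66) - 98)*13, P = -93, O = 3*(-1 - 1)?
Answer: -1754833/33 ≈ -53177.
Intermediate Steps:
O = -6 (O = 3*(-2) = -6)
h = -42133/33 (h = (14*(-1/66) - 98)*13 = (-7/33 - 98)*13 = -3241/33*13 = -42133/33 ≈ -1276.8)
N(I) = -6 - 6*I² (N(I) = -6*I*I - 6 = -6*I² - 6 = -6 - 6*I²)
N(P) + h = (-6 - 6*(-93)²) - 42133/33 = (-6 - 6*8649) - 42133/33 = (-6 - 51894) - 42133/33 = -51900 - 42133/33 = -1754833/33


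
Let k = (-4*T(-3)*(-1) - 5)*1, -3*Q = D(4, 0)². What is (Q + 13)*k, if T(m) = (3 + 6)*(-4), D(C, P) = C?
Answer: -3427/3 ≈ -1142.3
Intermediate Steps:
T(m) = -36 (T(m) = 9*(-4) = -36)
Q = -16/3 (Q = -⅓*4² = -⅓*16 = -16/3 ≈ -5.3333)
k = -149 (k = (-4*(-36)*(-1) - 5)*1 = (144*(-1) - 5)*1 = (-144 - 5)*1 = -149*1 = -149)
(Q + 13)*k = (-16/3 + 13)*(-149) = (23/3)*(-149) = -3427/3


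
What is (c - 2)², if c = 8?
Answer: 36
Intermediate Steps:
(c - 2)² = (8 - 2)² = 6² = 36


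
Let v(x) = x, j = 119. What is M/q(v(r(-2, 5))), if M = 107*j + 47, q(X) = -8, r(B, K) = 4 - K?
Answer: -3195/2 ≈ -1597.5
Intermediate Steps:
M = 12780 (M = 107*119 + 47 = 12733 + 47 = 12780)
M/q(v(r(-2, 5))) = 12780/(-8) = 12780*(-⅛) = -3195/2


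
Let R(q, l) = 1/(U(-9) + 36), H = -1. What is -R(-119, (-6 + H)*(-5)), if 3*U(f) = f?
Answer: -1/33 ≈ -0.030303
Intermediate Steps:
U(f) = f/3
R(q, l) = 1/33 (R(q, l) = 1/((⅓)*(-9) + 36) = 1/(-3 + 36) = 1/33)
-R(-119, (-6 + H)*(-5)) = -1*1/33 = -1/33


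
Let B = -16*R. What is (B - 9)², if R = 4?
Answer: 5329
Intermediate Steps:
B = -64 (B = -16*4 = -64)
(B - 9)² = (-64 - 9)² = (-73)² = 5329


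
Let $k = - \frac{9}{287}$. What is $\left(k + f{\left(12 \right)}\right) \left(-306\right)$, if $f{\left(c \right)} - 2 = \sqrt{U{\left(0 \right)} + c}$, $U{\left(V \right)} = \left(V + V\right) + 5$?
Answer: $- \frac{172890}{287} - 306 \sqrt{17} \approx -1864.1$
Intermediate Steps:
$U{\left(V \right)} = 5 + 2 V$ ($U{\left(V \right)} = 2 V + 5 = 5 + 2 V$)
$k = - \frac{9}{287}$ ($k = \left(-9\right) \frac{1}{287} = - \frac{9}{287} \approx -0.031359$)
$f{\left(c \right)} = 2 + \sqrt{5 + c}$ ($f{\left(c \right)} = 2 + \sqrt{\left(5 + 2 \cdot 0\right) + c} = 2 + \sqrt{\left(5 + 0\right) + c} = 2 + \sqrt{5 + c}$)
$\left(k + f{\left(12 \right)}\right) \left(-306\right) = \left(- \frac{9}{287} + \left(2 + \sqrt{5 + 12}\right)\right) \left(-306\right) = \left(- \frac{9}{287} + \left(2 + \sqrt{17}\right)\right) \left(-306\right) = \left(\frac{565}{287} + \sqrt{17}\right) \left(-306\right) = - \frac{172890}{287} - 306 \sqrt{17}$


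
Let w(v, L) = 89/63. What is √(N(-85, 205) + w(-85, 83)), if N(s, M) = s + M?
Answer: √53543/21 ≈ 11.019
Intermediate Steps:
w(v, L) = 89/63 (w(v, L) = 89*(1/63) = 89/63)
N(s, M) = M + s
√(N(-85, 205) + w(-85, 83)) = √((205 - 85) + 89/63) = √(120 + 89/63) = √(7649/63) = √53543/21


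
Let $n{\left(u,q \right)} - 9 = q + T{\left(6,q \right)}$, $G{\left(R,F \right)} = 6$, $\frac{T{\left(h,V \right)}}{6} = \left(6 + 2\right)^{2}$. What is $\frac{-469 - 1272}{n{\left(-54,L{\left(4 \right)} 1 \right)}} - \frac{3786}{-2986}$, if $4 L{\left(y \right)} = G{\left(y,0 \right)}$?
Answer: $- \frac{3705049}{1177977} \approx -3.1453$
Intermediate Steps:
$T{\left(h,V \right)} = 384$ ($T{\left(h,V \right)} = 6 \left(6 + 2\right)^{2} = 6 \cdot 8^{2} = 6 \cdot 64 = 384$)
$L{\left(y \right)} = \frac{3}{2}$ ($L{\left(y \right)} = \frac{1}{4} \cdot 6 = \frac{3}{2}$)
$n{\left(u,q \right)} = 393 + q$ ($n{\left(u,q \right)} = 9 + \left(q + 384\right) = 9 + \left(384 + q\right) = 393 + q$)
$\frac{-469 - 1272}{n{\left(-54,L{\left(4 \right)} 1 \right)}} - \frac{3786}{-2986} = \frac{-469 - 1272}{393 + \frac{3}{2} \cdot 1} - \frac{3786}{-2986} = - \frac{1741}{393 + \frac{3}{2}} - - \frac{1893}{1493} = - \frac{1741}{\frac{789}{2}} + \frac{1893}{1493} = \left(-1741\right) \frac{2}{789} + \frac{1893}{1493} = - \frac{3482}{789} + \frac{1893}{1493} = - \frac{3705049}{1177977}$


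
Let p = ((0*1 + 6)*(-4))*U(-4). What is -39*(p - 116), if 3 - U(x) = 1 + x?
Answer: 10140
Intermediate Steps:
U(x) = 2 - x (U(x) = 3 - (1 + x) = 3 + (-1 - x) = 2 - x)
p = -144 (p = ((0*1 + 6)*(-4))*(2 - 1*(-4)) = ((0 + 6)*(-4))*(2 + 4) = (6*(-4))*6 = -24*6 = -144)
-39*(p - 116) = -39*(-144 - 116) = -39*(-260) = 10140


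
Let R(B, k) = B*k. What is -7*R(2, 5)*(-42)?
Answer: 2940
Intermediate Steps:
-7*R(2, 5)*(-42) = -14*5*(-42) = -7*10*(-42) = -70*(-42) = 2940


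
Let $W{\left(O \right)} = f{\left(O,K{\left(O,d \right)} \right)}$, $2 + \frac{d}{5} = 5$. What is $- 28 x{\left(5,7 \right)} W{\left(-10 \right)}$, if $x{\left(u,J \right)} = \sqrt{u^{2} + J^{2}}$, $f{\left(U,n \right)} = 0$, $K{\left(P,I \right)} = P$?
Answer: $0$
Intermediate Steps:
$d = 15$ ($d = -10 + 5 \cdot 5 = -10 + 25 = 15$)
$W{\left(O \right)} = 0$
$x{\left(u,J \right)} = \sqrt{J^{2} + u^{2}}$
$- 28 x{\left(5,7 \right)} W{\left(-10 \right)} = - 28 \sqrt{7^{2} + 5^{2}} \cdot 0 = - 28 \sqrt{49 + 25} \cdot 0 = - 28 \sqrt{74} \cdot 0 = 0$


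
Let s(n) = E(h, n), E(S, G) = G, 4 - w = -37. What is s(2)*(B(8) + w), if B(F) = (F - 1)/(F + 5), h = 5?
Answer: 1080/13 ≈ 83.077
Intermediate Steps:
w = 41 (w = 4 - 1*(-37) = 4 + 37 = 41)
B(F) = (-1 + F)/(5 + F)
s(n) = n
s(2)*(B(8) + w) = 2*((-1 + 8)/(5 + 8) + 41) = 2*(7/13 + 41) = 2*(540/13) = 1080/13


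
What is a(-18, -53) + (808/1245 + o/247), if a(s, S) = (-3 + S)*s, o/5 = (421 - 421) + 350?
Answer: 312353446/307515 ≈ 1015.7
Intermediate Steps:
o = 1750 (o = 5*((421 - 421) + 350) = 5*(0 + 350) = 5*350 = 1750)
a(s, S) = s*(-3 + S)
a(-18, -53) + (808/1245 + o/247) = -18*(-3 - 53) + (808/1245 + 1750/247) = -18*(-56) + (808*(1/1245) + 1750*(1/247)) = 1008 + (808/1245 + 1750/247) = 1008 + 2378326/307515 = 312353446/307515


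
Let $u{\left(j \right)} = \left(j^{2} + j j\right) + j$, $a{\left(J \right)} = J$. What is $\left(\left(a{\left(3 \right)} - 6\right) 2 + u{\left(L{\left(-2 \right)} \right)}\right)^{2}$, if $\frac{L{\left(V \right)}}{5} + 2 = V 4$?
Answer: $24443136$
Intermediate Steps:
$L{\left(V \right)} = -10 + 20 V$ ($L{\left(V \right)} = -10 + 5 V 4 = -10 + 5 \cdot 4 V = -10 + 20 V$)
$u{\left(j \right)} = j + 2 j^{2}$ ($u{\left(j \right)} = \left(j^{2} + j^{2}\right) + j = 2 j^{2} + j = j + 2 j^{2}$)
$\left(\left(a{\left(3 \right)} - 6\right) 2 + u{\left(L{\left(-2 \right)} \right)}\right)^{2} = \left(\left(3 - 6\right) 2 + \left(-10 + 20 \left(-2\right)\right) \left(1 + 2 \left(-10 + 20 \left(-2\right)\right)\right)\right)^{2} = \left(\left(-3\right) 2 + \left(-10 - 40\right) \left(1 + 2 \left(-10 - 40\right)\right)\right)^{2} = \left(-6 - 50 \left(1 + 2 \left(-50\right)\right)\right)^{2} = \left(-6 - 50 \left(1 - 100\right)\right)^{2} = \left(-6 - -4950\right)^{2} = \left(-6 + 4950\right)^{2} = 4944^{2} = 24443136$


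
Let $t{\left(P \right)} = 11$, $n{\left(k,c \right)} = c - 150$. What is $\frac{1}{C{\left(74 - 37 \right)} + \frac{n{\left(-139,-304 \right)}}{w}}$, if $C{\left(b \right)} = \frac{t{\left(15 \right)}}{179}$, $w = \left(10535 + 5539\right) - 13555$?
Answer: $- \frac{450901}{53557} \approx -8.4191$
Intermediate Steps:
$n{\left(k,c \right)} = -150 + c$
$w = 2519$ ($w = 16074 - 13555 = 2519$)
$C{\left(b \right)} = \frac{11}{179}$
$\frac{1}{C{\left(74 - 37 \right)} + \frac{n{\left(-139,-304 \right)}}{w}} = \frac{1}{\frac{11}{179} + \frac{-150 - 304}{2519}} = \frac{1}{\frac{11}{179} - \frac{454}{2519}} = \frac{1}{- \frac{53557}{450901}} = - \frac{450901}{53557}$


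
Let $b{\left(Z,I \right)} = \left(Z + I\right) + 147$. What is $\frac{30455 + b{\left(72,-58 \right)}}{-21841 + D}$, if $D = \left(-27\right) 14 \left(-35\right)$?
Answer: $- \frac{30616}{8611} \approx -3.5555$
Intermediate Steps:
$D = 13230$ ($D = \left(-378\right) \left(-35\right) = 13230$)
$b{\left(Z,I \right)} = 147 + I + Z$ ($b{\left(Z,I \right)} = \left(I + Z\right) + 147 = 147 + I + Z$)
$\frac{30455 + b{\left(72,-58 \right)}}{-21841 + D} = \frac{30455 + \left(147 - 58 + 72\right)}{-21841 + 13230} = \frac{30455 + 161}{-8611} = 30616 \left(- \frac{1}{8611}\right) = - \frac{30616}{8611}$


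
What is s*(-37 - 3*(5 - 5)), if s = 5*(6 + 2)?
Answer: -1480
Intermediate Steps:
s = 40 (s = 5*8 = 40)
s*(-37 - 3*(5 - 5)) = 40*(-37 - 3*(5 - 5)) = 40*(-37 - 3*0) = 40*(-37 + 0) = 40*(-37) = -1480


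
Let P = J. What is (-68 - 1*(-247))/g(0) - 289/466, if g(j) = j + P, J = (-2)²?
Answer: 41129/932 ≈ 44.130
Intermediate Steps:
J = 4
P = 4
g(j) = 4 + j (g(j) = j + 4 = 4 + j)
(-68 - 1*(-247))/g(0) - 289/466 = (-68 - 1*(-247))/(4 + 0) - 289/466 = (-68 + 247)/4 - 289*1/466 = 179*(¼) - 289/466 = 179/4 - 289/466 = 41129/932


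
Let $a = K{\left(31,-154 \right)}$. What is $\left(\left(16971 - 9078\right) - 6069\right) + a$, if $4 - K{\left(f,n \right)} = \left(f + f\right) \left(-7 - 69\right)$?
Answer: $6540$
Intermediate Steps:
$K{\left(f,n \right)} = 4 + 152 f$ ($K{\left(f,n \right)} = 4 - \left(f + f\right) \left(-7 - 69\right) = 4 - 2 f \left(-76\right) = 4 - - 152 f = 4 + 152 f$)
$a = 4716$ ($a = 4 + 152 \cdot 31 = 4 + 4712 = 4716$)
$\left(\left(16971 - 9078\right) - 6069\right) + a = \left(\left(16971 - 9078\right) - 6069\right) + 4716 = \left(7893 - 6069\right) + 4716 = 1824 + 4716 = 6540$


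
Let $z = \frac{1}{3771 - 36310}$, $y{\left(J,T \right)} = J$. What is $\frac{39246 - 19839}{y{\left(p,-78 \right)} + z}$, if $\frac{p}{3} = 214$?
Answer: $\frac{631484373}{20890037} \approx 30.229$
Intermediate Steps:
$p = 642$ ($p = 3 \cdot 214 = 642$)
$z = - \frac{1}{32539}$ ($z = \frac{1}{-32539} = - \frac{1}{32539} \approx -3.0732 \cdot 10^{-5}$)
$\frac{39246 - 19839}{y{\left(p,-78 \right)} + z} = \frac{39246 - 19839}{642 - \frac{1}{32539}} = \frac{19407}{\frac{20890037}{32539}} = 19407 \cdot \frac{32539}{20890037} = \frac{631484373}{20890037}$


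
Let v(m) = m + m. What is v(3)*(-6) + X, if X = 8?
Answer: -28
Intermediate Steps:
v(m) = 2*m
v(3)*(-6) + X = (2*3)*(-6) + 8 = 6*(-6) + 8 = -36 + 8 = -28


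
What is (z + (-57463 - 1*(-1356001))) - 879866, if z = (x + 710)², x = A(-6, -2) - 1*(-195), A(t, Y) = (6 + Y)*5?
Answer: 1274297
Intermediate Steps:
A(t, Y) = 30 + 5*Y
x = 215 (x = (30 + 5*(-2)) - 1*(-195) = (30 - 10) + 195 = 20 + 195 = 215)
z = 855625 (z = (215 + 710)² = 925² = 855625)
(z + (-57463 - 1*(-1356001))) - 879866 = (855625 + (-57463 - 1*(-1356001))) - 879866 = (855625 + (-57463 + 1356001)) - 879866 = (855625 + 1298538) - 879866 = 2154163 - 879866 = 1274297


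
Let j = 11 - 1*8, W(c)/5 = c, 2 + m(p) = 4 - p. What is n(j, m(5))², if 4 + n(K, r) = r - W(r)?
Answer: 64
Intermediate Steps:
m(p) = 2 - p (m(p) = -2 + (4 - p) = 2 - p)
W(c) = 5*c
j = 3 (j = 11 - 8 = 3)
n(K, r) = -4 - 4*r (n(K, r) = -4 + (r - 5*r) = -4 - 4*r)
n(j, m(5))² = (-4 - 4*(2 - 1*5))² = (-4 - 4*(2 - 5))² = (-4 - 4*(-3))² = (-4 + 12)² = 8² = 64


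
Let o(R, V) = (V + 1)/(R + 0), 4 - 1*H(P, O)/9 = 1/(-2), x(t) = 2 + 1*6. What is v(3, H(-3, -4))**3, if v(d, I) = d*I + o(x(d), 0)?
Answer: 921167317/512 ≈ 1.7992e+6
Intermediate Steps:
x(t) = 8 (x(t) = 2 + 6 = 8)
H(P, O) = 81/2 (H(P, O) = 36 - 9/(-2) = 36 - 9*(-1/2) = 36 + 9/2 = 81/2)
o(R, V) = (1 + V)/R
v(d, I) = 1/8 + I*d (v(d, I) = d*I + (1 + 0)/8 = I*d + (1/8)*1 = I*d + 1/8 = 1/8 + I*d)
v(3, H(-3, -4))**3 = (1/8 + (81/2)*3)**3 = (1/8 + 243/2)**3 = (973/8)**3 = 921167317/512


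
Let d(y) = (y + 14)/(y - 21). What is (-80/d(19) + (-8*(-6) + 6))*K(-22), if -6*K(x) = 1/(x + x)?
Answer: 971/4356 ≈ 0.22291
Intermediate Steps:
K(x) = -1/(12*x) (K(x) = -1/(6*(x + x)) = -1/(2*x)/6 = -1/(12*x))
d(y) = (14 + y)/(-21 + y)
(-80/d(19) + (-8*(-6) + 6))*K(-22) = (-80*(-21 + 19)/(14 + 19) + (-8*(-6) + 6))*(-1/12/(-22)) = (-80/(33/(-2)) + (48 + 6))*(-1/12*(-1/22)) = (-80/((-½*33)) + 54)*(1/264) = (-80/(-33/2) + 54)*(1/264) = (-80*(-2/33) + 54)*(1/264) = (160/33 + 54)*(1/264) = (1942/33)*(1/264) = 971/4356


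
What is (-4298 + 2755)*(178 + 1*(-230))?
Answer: 80236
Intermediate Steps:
(-4298 + 2755)*(178 + 1*(-230)) = -1543*(178 - 230) = -1543*(-52) = 80236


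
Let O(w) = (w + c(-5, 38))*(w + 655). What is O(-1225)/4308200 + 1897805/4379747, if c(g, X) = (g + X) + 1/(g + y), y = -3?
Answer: 8921768687723/15095060820320 ≈ 0.59104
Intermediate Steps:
c(g, X) = X + g + 1/(-3 + g) (c(g, X) = (g + X) + 1/(g - 3) = (X + g) + 1/(-3 + g) = X + g + 1/(-3 + g))
O(w) = (655 + w)*(263/8 + w) (O(w) = (w + (1 + (-5)**2 - 3*38 - 3*(-5) + 38*(-5))/(-3 - 5))*(w + 655) = (w + (1 + 25 - 114 + 15 - 190)/(-8))*(655 + w) = (w - 1/8*(-263))*(655 + w) = (w + 263/8)*(655 + w) = (263/8 + w)*(655 + w) = (655 + w)*(263/8 + w))
O(-1225)/4308200 + 1897805/4379747 = (172265/8 + (-1225)**2 + (5503/8)*(-1225))/4308200 + 1897805/4379747 = (172265/8 + 1500625 - 6741175/8)*(1/4308200) + 1897805*(1/4379747) = (2718045/4)*(1/4308200) + 1897805/4379747 = 543609/3446560 + 1897805/4379747 = 8921768687723/15095060820320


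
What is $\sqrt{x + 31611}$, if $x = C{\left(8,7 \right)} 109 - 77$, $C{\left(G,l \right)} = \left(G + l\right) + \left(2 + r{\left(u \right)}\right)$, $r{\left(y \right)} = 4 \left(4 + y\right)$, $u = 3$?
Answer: $\sqrt{36439} \approx 190.89$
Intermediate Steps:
$r{\left(y \right)} = 16 + 4 y$
$C{\left(G,l \right)} = 30 + G + l$ ($C{\left(G,l \right)} = \left(G + l\right) + \left(2 + \left(16 + 4 \cdot 3\right)\right) = \left(G + l\right) + \left(2 + \left(16 + 12\right)\right) = \left(G + l\right) + \left(2 + 28\right) = \left(G + l\right) + 30 = 30 + G + l$)
$x = 4828$ ($x = \left(30 + 8 + 7\right) 109 - 77 = 45 \cdot 109 - 77 = 4905 - 77 = 4828$)
$\sqrt{x + 31611} = \sqrt{4828 + 31611} = \sqrt{36439}$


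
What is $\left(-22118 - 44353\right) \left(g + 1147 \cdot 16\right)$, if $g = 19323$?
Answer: $-2504294925$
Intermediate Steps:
$\left(-22118 - 44353\right) \left(g + 1147 \cdot 16\right) = \left(-22118 - 44353\right) \left(19323 + 1147 \cdot 16\right) = - 66471 \left(19323 + 18352\right) = \left(-66471\right) 37675 = -2504294925$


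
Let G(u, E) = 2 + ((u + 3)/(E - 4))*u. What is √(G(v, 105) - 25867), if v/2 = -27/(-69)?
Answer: I*√139575891419/2323 ≈ 160.83*I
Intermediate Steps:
v = 18/23 (v = 2*(-27/(-69)) = 2*(-27*(-1/69)) = 2*(9/23) = 18/23 ≈ 0.78261)
G(u, E) = 2 + u*(3 + u)/(-4 + E) (G(u, E) = 2 + ((3 + u)/(-4 + E))*u = 2 + u*(3 + u)/(-4 + E))
√(G(v, 105) - 25867) = √((-8 + (18/23)² + 2*105 + 3*(18/23))/(-4 + 105) - 25867) = √((-8 + 324/529 + 210 + 54/23)/101 - 25867) = √((1/101)*(108424/529) - 25867) = √(108424/53429 - 25867) = √(-1381939519/53429) = I*√139575891419/2323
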